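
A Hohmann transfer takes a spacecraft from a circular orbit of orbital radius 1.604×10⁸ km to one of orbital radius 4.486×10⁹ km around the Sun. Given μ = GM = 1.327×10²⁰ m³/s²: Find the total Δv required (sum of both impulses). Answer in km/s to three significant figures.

r₁ = 1.604×10⁸ km = 1.604×10¹¹ m.
r₂ = 4.486×10⁹ km = 4.486×10¹² m.
Transfer ellipse a_t = (r₁ + r₂)/2 = 2.323×10¹² m.
At r₁: circular v_c1 = √(μ/r₁) = 28760 m/s; transfer-perihelion v_p = √[μ(2/r₁ − 1/a_t)] = 39970 m/s.
Δv₁ = v_p − v_c1 = 11210 m/s.
At r₂: circular v_c2 = √(μ/r₂) = 5439 m/s; transfer-aphelion v_a = √[μ(2/r₂ − 1/a_t)] = 1429 m/s.
Δv₂ = v_c2 − v_a = 4010 m/s.
Total Δv = Δv₁ + Δv₂ = 15220 m/s = 15.22 km/s.

Δv_total ≈ 15.2 km/s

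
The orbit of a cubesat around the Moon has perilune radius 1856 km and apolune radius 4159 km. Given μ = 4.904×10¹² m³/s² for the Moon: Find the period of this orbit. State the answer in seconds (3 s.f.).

Semi-major axis a = (r_p + r_a)/2 = (1856.0 + 4159.0)/2 = 3007.5 km = 3.008×10⁶ m.
By Kepler's third law T = 2π√(a³/μ) = 2π × 2.355×10³ = 1.480×10⁴ s.

T ≈ 14800 seconds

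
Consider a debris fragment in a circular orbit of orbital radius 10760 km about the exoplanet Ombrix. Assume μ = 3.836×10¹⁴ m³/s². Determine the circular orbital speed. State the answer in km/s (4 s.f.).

v ≈ 5.971 km/s

r = 10760 km = 1.076×10⁷ m.
For a circular orbit v = √(μ/r) = √(3.836×10¹⁴ / 1.076×10⁷) = √(3.565×10⁷) = 5971 m/s.
That is 5.971 km/s.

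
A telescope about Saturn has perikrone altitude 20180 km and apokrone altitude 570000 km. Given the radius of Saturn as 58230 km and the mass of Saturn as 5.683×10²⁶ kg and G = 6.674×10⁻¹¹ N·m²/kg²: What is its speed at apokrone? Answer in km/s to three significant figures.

v ≈ 3.66 km/s

μ = GM = 6.674×10⁻¹¹ × 5.683×10²⁶ = 3.793×10¹⁶ m³/s².
r_p = 58230 + 20180 = 78410 km = 7.8410×10⁷ m.
r_a = 58230 + 570000 = 628230 km = 6.2823×10⁸ m.
Semi-major axis a = (r_p + r_a)/2 = 3.5332×10⁵ km = 3.533×10⁸ m.
Vis-viva: v² = μ(2/r − 1/a) = 3.793×10¹⁶ × (3.184×10⁻⁹ − 2.830×10⁻⁹) = 1.340×10⁷ m²/s².
v = 3660 m/s = 3.660 km/s.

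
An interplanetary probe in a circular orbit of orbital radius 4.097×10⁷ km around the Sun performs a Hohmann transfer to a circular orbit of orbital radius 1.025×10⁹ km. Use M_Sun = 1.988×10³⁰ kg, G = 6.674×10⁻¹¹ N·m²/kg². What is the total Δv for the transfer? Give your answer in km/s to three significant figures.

Δv_total ≈ 30.2 km/s

μ = GM = 6.674×10⁻¹¹ × 1.988×10³⁰ = 1.327×10²⁰ m³/s².
r₁ = 4.097×10⁷ km = 4.097×10¹⁰ m.
r₂ = 1.025×10⁹ km = 1.025×10¹² m.
Transfer ellipse a_t = (r₁ + r₂)/2 = 5.330×10¹¹ m.
At r₁: circular v_c1 = √(μ/r₁) = 56910 m/s; transfer-perihelion v_p = √[μ(2/r₁ − 1/a_t)] = 78920 m/s.
Δv₁ = v_p − v_c1 = 22010 m/s.
At r₂: circular v_c2 = √(μ/r₂) = 11380 m/s; transfer-aphelion v_a = √[μ(2/r₂ − 1/a_t)] = 3154 m/s.
Δv₂ = v_c2 − v_a = 8223 m/s.
Total Δv = Δv₁ + Δv₂ = 30230 m/s = 30.23 km/s.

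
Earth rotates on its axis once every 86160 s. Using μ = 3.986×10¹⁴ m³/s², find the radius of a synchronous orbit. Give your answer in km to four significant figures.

A synchronous orbit has period T, so by Kepler's third law a = (μT²/4π²)^(1/3).
μT²/4π² = 3.986×10¹⁴ × (8.616×10⁴)² / 39.48 = 7.495×10²² m³.
a = 4.216×10⁷ m = 42163 km.

r_sync ≈ 42160 km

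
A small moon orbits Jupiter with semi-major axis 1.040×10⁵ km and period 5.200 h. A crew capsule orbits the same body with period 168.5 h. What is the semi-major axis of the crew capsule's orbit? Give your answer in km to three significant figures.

a₂ ≈ 1.06×10⁶ km

Kepler's third law: a³ ∝ T², so a₂ = a₁ (T₂/T₁)^(2/3).
T₂/T₁ = 32.40, (T₂/T₁)^(2/3) = 10.16.
a₂ = 1.040×10⁵ × 10.16 = 1.057×10⁶ km.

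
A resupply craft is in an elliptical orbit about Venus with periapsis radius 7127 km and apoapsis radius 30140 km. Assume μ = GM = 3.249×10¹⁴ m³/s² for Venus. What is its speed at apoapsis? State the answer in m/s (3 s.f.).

Semi-major axis a = (r_p + r_a)/2 = 18634 km = 1.863×10⁷ m.
Vis-viva: v² = μ(2/r − 1/a) = 3.249×10¹⁴ × (6.636×10⁻⁸ − 5.367×10⁻⁸) = 4.123×10⁶ m²/s².
v = 2031 m/s.

v ≈ 2030 m/s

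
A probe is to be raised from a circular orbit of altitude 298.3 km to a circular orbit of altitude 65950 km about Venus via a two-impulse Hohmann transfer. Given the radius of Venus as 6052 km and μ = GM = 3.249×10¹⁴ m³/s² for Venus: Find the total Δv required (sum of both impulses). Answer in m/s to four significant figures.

r₁ = 6052 + 298.3 = 6350.3 km = 6.3503×10⁶ m.
r₂ = 6052 + 65950 = 72002 km = 7.2002×10⁷ m.
Transfer ellipse a_t = (r₁ + r₂)/2 = 3.918×10⁷ m.
At r₁: circular v_c1 = √(μ/r₁) = 7153 m/s; transfer-periapsis v_p = √[μ(2/r₁ − 1/a_t)] = 9697 m/s.
Δv₁ = v_p − v_c1 = 2544 m/s.
At r₂: circular v_c2 = √(μ/r₂) = 2124 m/s; transfer-apoapsis v_a = √[μ(2/r₂ − 1/a_t)] = 855.2 m/s.
Δv₂ = v_c2 − v_a = 1269 m/s.
Total Δv = Δv₁ + Δv₂ = 3813 m/s.

Δv_total ≈ 3813 m/s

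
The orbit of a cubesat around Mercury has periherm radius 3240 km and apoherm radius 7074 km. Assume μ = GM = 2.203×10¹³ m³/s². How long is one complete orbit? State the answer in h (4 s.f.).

Semi-major axis a = (r_p + r_a)/2 = (3240.0 + 7074.0)/2 = 5157.0 km = 5.157×10⁶ m.
By Kepler's third law T = 2π√(a³/μ) = 2π × 2.495×10³ = 1.568×10⁴ s.
= 4.355 h.

T ≈ 4.355 h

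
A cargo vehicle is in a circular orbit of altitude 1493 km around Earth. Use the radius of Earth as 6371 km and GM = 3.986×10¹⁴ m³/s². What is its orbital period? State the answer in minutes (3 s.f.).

T ≈ 116 minutes

r = 6371 + 1493 = 7864.0 km = 7.8640×10⁶ m.
Kepler's third law: T = 2π√(r³/μ) = 2π√((7.864×10⁶)³ / 3.986×10¹⁴).
r³/μ = 1.220×10⁶ s², so T = 2π × 1.105×10³ = 6.940×10³ s.
Converting: 6.940×10³ s ÷ 60.00 = 115.7 minutes.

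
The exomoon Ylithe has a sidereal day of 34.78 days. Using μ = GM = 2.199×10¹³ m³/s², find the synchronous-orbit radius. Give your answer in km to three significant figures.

T = 34.78 days = 3.005×10⁶ s.
A synchronous orbit has period T, so by Kepler's third law a = (μT²/4π²)^(1/3).
μT²/4π² = 2.199×10¹³ × (3.005×10⁶)² / 39.48 = 5.030×10²⁴ m³.
a = 1.713×10⁸ m = 1.7134×10⁵ km.

r_sync ≈ 1.71×10⁵ km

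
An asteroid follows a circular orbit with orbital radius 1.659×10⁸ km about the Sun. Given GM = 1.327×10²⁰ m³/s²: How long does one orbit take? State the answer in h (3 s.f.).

T ≈ 10200 h

r = 1.659×10⁸ km = 1.659×10¹¹ m.
Kepler's third law: T = 2π√(r³/μ) = 2π√((1.659×10¹¹)³ / 1.327×10²⁰).
r³/μ = 3.441×10¹³ s², so T = 2π × 5.866×10⁶ = 3.686×10⁷ s.
Converting: 3.686×10⁷ s ÷ 3600 = 10240 h.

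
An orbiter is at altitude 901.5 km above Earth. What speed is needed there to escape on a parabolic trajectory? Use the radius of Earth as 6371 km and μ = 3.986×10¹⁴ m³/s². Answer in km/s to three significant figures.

v_esc ≈ 10.5 km/s

r = 6371 + 901.5 = 7272.5 km = 7.2725×10⁶ m.
Escape speed v_esc = √(2μ/r) = √(2 × 3.986×10¹⁴ / 7.272×10⁶) = √(1.096×10⁸) = 10470 m/s.
= 10.47 km/s.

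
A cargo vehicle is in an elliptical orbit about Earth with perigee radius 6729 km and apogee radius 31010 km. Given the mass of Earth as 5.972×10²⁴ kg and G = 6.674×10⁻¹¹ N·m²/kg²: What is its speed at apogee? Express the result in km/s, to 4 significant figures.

μ = GM = 6.674×10⁻¹¹ × 5.972×10²⁴ = 3.986×10¹⁴ m³/s².
Semi-major axis a = (r_p + r_a)/2 = 18870 km = 1.887×10⁷ m.
Vis-viva: v² = μ(2/r − 1/a) = 3.986×10¹⁴ × (6.450×10⁻⁸ − 5.300×10⁻⁸) = 4.583×10⁶ m²/s².
v = 2141 m/s = 2.141 km/s.

v ≈ 2.141 km/s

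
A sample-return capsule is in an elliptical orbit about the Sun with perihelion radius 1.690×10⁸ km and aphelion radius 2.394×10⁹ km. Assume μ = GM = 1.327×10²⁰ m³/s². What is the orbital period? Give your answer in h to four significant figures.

T ≈ 219800 h

Semi-major axis a = (r_p + r_a)/2 = (1.6900×10⁸ + 2.3940×10⁹)/2 = 1.2815×10⁹ km = 1.282×10¹² m.
By Kepler's third law T = 2π√(a³/μ) = 2π × 1.259×10⁸ = 7.913×10⁸ s.
= 2.198×10⁵ h.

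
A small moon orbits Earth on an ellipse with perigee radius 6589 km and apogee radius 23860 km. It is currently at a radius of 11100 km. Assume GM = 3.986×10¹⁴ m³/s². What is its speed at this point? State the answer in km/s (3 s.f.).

Semi-major axis a = (r_p + r_a)/2 = 15224 km = 1.522×10⁷ m.
Vis-viva: v² = μ(2/r − 1/a) = 3.986×10¹⁴ × (1.802×10⁻⁷ − 6.568×10⁻⁸) = 4.564×10⁷ m²/s².
v = 6756 m/s = 6.756 km/s.

v ≈ 6.76 km/s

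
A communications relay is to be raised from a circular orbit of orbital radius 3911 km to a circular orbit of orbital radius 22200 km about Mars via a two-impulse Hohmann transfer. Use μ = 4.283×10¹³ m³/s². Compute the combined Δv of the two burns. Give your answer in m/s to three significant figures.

r₁ = 3911 km = 3.911×10⁶ m.
r₂ = 22200 km = 2.220×10⁷ m.
Transfer ellipse a_t = (r₁ + r₂)/2 = 1.306×10⁷ m.
At r₁: circular v_c1 = √(μ/r₁) = 3309 m/s; transfer-periapsis v_p = √[μ(2/r₁ − 1/a_t)] = 4315 m/s.
Δv₁ = v_p − v_c1 = 1006 m/s.
At r₂: circular v_c2 = √(μ/r₂) = 1389 m/s; transfer-apoapsis v_a = √[μ(2/r₂ − 1/a_t)] = 760.2 m/s.
Δv₂ = v_c2 − v_a = 628.8 m/s.
Total Δv = Δv₁ + Δv₂ = 1635 m/s.

Δv_total ≈ 1630 m/s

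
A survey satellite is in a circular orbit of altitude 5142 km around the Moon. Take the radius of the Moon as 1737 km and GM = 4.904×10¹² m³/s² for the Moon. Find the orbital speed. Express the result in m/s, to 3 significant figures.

v ≈ 844 m/s

r = 1737 + 5142 = 6879.0 km = 6.8790×10⁶ m.
For a circular orbit v = √(μ/r) = √(4.904×10¹² / 6.879×10⁶) = √(7.129×10⁵) = 844.3 m/s.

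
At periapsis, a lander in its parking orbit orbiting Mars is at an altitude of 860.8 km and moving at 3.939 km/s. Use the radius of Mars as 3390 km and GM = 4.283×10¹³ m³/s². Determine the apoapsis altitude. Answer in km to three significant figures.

r_p = 3390 + 860.8 = 4250.8 km = 4.251×10⁶ m.
Specific energy ε = v²/2 − μ/r = -2.318×10⁶ J/kg, so a = −μ/(2ε) = 9.239×10⁶ m.
The apsides satisfy r_p + r_a = 2a, so the apoapsis radius is 2a − r_p = 1.423×10⁷ m = 14227 km.
Apoapsis altitude = 14227 − 3390 = 10837 km.

apoapsis altitude ≈ 10800 km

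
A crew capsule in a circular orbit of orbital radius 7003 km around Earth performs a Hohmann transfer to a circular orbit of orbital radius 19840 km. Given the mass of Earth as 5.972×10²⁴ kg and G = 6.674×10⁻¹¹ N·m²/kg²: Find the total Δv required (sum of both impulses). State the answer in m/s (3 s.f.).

Δv_total ≈ 2870 m/s

μ = GM = 6.674×10⁻¹¹ × 5.972×10²⁴ = 3.986×10¹⁴ m³/s².
r₁ = 7003 km = 7.003×10⁶ m.
r₂ = 19840 km = 1.984×10⁷ m.
Transfer ellipse a_t = (r₁ + r₂)/2 = 1.342×10⁷ m.
At r₁: circular v_c1 = √(μ/r₁) = 7544 m/s; transfer-perigee v_p = √[μ(2/r₁ − 1/a_t)] = 9172 m/s.
Δv₁ = v_p − v_c1 = 1628 m/s.
At r₂: circular v_c2 = √(μ/r₂) = 4482 m/s; transfer-apogee v_a = √[μ(2/r₂ − 1/a_t)] = 3238 m/s.
Δv₂ = v_c2 − v_a = 1245 m/s.
Total Δv = Δv₁ + Δv₂ = 2873 m/s.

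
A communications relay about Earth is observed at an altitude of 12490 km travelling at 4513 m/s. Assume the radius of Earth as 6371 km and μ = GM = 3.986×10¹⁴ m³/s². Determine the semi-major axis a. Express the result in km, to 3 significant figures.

r = 6371 + 12490 = 18861 km = 1.886×10⁷ m.
Vis-viva rearranged: 1/a = 2/r − v²/μ = 1.060×10⁻⁷ − 5.110×10⁻⁸ = 5.494×10⁻⁸ m⁻¹.
a = 1.820×10⁷ m = 18201 km.

a ≈ 18200 km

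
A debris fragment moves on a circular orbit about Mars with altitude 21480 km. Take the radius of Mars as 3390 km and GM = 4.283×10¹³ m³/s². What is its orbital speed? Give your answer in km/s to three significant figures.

r = 3390 + 21480 = 24870 km = 2.4870×10⁷ m.
For a circular orbit v = √(μ/r) = √(4.283×10¹³ / 2.487×10⁷) = √(1.722×10⁶) = 1312 m/s.
That is 1.312 km/s.

v ≈ 1.31 km/s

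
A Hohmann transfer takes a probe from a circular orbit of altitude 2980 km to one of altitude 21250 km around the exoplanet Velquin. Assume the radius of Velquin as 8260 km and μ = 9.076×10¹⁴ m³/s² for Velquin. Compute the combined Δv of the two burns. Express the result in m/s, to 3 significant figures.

r₁ = 8260 + 2980 = 11240 km = 1.1240×10⁷ m.
r₂ = 8260 + 21250 = 29510 km = 2.9510×10⁷ m.
Transfer ellipse a_t = (r₁ + r₂)/2 = 2.038×10⁷ m.
At r₁: circular v_c1 = √(μ/r₁) = 8986 m/s; transfer-periapsis v_p = √[μ(2/r₁ − 1/a_t)] = 10810 m/s.
Δv₁ = v_p − v_c1 = 1828 m/s.
At r₂: circular v_c2 = √(μ/r₂) = 5546 m/s; transfer-apoapsis v_a = √[μ(2/r₂ − 1/a_t)] = 4119 m/s.
Δv₂ = v_c2 − v_a = 1427 m/s.
Total Δv = Δv₁ + Δv₂ = 3255 m/s.

Δv_total ≈ 3260 m/s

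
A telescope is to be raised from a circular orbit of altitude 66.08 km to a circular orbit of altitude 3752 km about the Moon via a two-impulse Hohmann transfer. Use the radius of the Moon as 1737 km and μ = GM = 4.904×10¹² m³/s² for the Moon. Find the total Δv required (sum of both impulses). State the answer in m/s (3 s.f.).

r₁ = 1737 + 66.08 = 1803.1 km = 1.8031×10⁶ m.
r₂ = 1737 + 3752 = 5489.0 km = 5.4890×10⁶ m.
Transfer ellipse a_t = (r₁ + r₂)/2 = 3.646×10⁶ m.
At r₁: circular v_c1 = √(μ/r₁) = 1649 m/s; transfer-perilune v_p = √[μ(2/r₁ − 1/a_t)] = 2024 m/s.
Δv₁ = v_p − v_c1 = 374.3 m/s.
At r₂: circular v_c2 = √(μ/r₂) = 945.2 m/s; transfer-apolune v_a = √[μ(2/r₂ − 1/a_t)] = 664.7 m/s.
Δv₂ = v_c2 − v_a = 280.5 m/s.
Total Δv = Δv₁ + Δv₂ = 654.8 m/s.

Δv_total ≈ 655 m/s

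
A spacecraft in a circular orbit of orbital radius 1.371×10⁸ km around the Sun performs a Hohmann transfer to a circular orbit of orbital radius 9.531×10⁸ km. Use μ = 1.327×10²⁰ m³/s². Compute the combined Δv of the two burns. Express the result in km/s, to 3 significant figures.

r₁ = 1.371×10⁸ km = 1.371×10¹¹ m.
r₂ = 9.531×10⁸ km = 9.531×10¹¹ m.
Transfer ellipse a_t = (r₁ + r₂)/2 = 5.451×10¹¹ m.
At r₁: circular v_c1 = √(μ/r₁) = 31110 m/s; transfer-perihelion v_p = √[μ(2/r₁ − 1/a_t)] = 41140 m/s.
Δv₁ = v_p − v_c1 = 10030 m/s.
At r₂: circular v_c2 = √(μ/r₂) = 11800 m/s; transfer-aphelion v_a = √[μ(2/r₂ − 1/a_t)] = 5918 m/s.
Δv₂ = v_c2 − v_a = 5882 m/s.
Total Δv = Δv₁ + Δv₂ = 15910 m/s = 15.91 km/s.

Δv_total ≈ 15.9 km/s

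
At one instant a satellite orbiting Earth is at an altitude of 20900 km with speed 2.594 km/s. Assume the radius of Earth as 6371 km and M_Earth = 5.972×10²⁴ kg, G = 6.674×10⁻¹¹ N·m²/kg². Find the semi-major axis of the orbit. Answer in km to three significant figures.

μ = GM = 6.674×10⁻¹¹ × 5.972×10²⁴ = 3.986×10¹⁴ m³/s².
r = 6371 + 20900 = 27271 km = 2.727×10⁷ m.
Vis-viva rearranged: 1/a = 2/r − v²/μ = 7.334×10⁻⁸ − 1.688×10⁻⁸ = 5.646×10⁻⁸ m⁻¹.
a = 1.771×10⁷ m = 17713 km.

a ≈ 17700 km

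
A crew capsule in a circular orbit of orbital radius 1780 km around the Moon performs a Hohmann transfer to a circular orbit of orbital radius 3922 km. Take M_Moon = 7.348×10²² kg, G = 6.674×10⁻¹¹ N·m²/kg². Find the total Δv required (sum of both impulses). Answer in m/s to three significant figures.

μ = GM = 6.674×10⁻¹¹ × 7.348×10²² = 4.904×10¹² m³/s².
r₁ = 1780 km = 1.780×10⁶ m.
r₂ = 3922 km = 3.922×10⁶ m.
Transfer ellipse a_t = (r₁ + r₂)/2 = 2.851×10⁶ m.
At r₁: circular v_c1 = √(μ/r₁) = 1660 m/s; transfer-perilune v_p = √[μ(2/r₁ − 1/a_t)] = 1947 m/s.
Δv₁ = v_p − v_c1 = 287.0 m/s.
At r₂: circular v_c2 = √(μ/r₂) = 1118 m/s; transfer-apolune v_a = √[μ(2/r₂ − 1/a_t)] = 883.6 m/s.
Δv₂ = v_c2 − v_a = 234.7 m/s.
Total Δv = Δv₁ + Δv₂ = 521.6 m/s.

Δv_total ≈ 522 m/s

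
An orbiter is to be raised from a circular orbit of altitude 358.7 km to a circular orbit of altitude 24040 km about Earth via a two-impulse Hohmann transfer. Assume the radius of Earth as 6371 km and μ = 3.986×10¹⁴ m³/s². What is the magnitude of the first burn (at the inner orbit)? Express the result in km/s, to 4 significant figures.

r₁ = 6371 + 358.7 = 6729.7 km = 6.7297×10⁶ m.
r₂ = 6371 + 24040 = 30411 km = 3.0411×10⁷ m.
Transfer ellipse a_t = (r₁ + r₂)/2 = 1.857×10⁷ m.
At r₁: circular v_c1 = √(μ/r₁) = 7696 m/s; transfer-perigee v_p = √[μ(2/r₁ − 1/a_t)] = 9849 m/s.
Δv₁ = v_p − v_c1 = 2153 m/s.
= 2.153 km/s.

Δv ≈ 2.153 km/s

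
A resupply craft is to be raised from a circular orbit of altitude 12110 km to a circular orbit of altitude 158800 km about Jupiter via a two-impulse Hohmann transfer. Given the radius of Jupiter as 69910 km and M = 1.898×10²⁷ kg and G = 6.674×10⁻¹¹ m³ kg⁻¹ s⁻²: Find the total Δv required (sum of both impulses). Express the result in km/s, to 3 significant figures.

μ = GM = 6.674×10⁻¹¹ × 1.898×10²⁷ = 1.267×10¹⁷ m³/s².
r₁ = 69910 + 12110 = 82020 km = 8.2020×10⁷ m.
r₂ = 69910 + 158800 = 228710 km = 2.2871×10⁸ m.
Transfer ellipse a_t = (r₁ + r₂)/2 = 1.554×10⁸ m.
At r₁: circular v_c1 = √(μ/r₁) = 39300 m/s; transfer-perijove v_p = √[μ(2/r₁ − 1/a_t)] = 47680 m/s.
Δv₁ = v_p − v_c1 = 8382 m/s.
At r₂: circular v_c2 = √(μ/r₂) = 23530 m/s; transfer-apojove v_a = √[μ(2/r₂ − 1/a_t)] = 17100 m/s.
Δv₂ = v_c2 − v_a = 6435 m/s.
Total Δv = Δv₁ + Δv₂ = 14820 m/s = 14.82 km/s.

Δv_total ≈ 14.8 km/s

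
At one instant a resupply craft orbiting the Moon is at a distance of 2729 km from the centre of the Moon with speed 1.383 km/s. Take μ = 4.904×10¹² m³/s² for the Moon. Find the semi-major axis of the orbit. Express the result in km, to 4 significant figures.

r = 2.729×10⁶ m.
Specific orbital energy ε = v²/2 − μ/r = (1383)²/2 − 4.904×10¹²/2.729×10⁶ = -8.407×10⁵ J/kg.
Since ε = −μ/(2a), a = −μ/(2ε) = 2.917×10⁶ m = 2916.8 km.

a ≈ 2917 km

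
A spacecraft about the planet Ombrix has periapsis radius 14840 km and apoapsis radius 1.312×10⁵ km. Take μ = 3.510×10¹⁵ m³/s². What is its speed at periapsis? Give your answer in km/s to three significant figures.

v ≈ 20.6 km/s

Semi-major axis a = (r_p + r_a)/2 = 73020 km = 7.302×10⁷ m.
Vis-viva: v² = μ(2/r − 1/a) = 3.510×10¹⁵ × (1.348×10⁻⁷ − 1.369×10⁻⁸) = 4.250×10⁸ m²/s².
v = 20610 m/s = 20.61 km/s.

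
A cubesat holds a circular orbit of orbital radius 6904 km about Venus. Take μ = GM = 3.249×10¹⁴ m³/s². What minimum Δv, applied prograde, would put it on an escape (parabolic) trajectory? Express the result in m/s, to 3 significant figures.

r = 6904 km = 6.904×10⁶ m.
Circular speed v_c = √(μ/r) = 6860 m/s.
Escape speed v_esc = √(2μ/r) = √2 × v_c = 9702 m/s.
Δv = v_esc − v_c = 2842 m/s.

Δv ≈ 2840 m/s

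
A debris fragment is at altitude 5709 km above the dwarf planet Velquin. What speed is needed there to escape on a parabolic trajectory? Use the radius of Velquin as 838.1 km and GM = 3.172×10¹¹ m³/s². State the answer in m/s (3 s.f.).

v_esc ≈ 311 m/s

r = 838.1 + 5709 = 6547.1 km = 6.5471×10⁶ m.
Escape speed v_esc = √(2μ/r) = √(2 × 3.172×10¹¹ / 6.547×10⁶) = √(9.690×10⁴) = 311.3 m/s.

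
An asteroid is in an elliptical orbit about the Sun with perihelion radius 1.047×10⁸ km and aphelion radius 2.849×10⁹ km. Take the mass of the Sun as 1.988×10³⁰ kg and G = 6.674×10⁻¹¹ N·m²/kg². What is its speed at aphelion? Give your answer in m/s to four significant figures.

μ = GM = 6.674×10⁻¹¹ × 1.988×10³⁰ = 1.327×10²⁰ m³/s².
Semi-major axis a = (r_p + r_a)/2 = 1.4768×10⁹ km = 1.477×10¹² m.
Vis-viva: v² = μ(2/r − 1/a) = 1.327×10²⁰ × (7.020×10⁻¹³ − 6.771×10⁻¹³) = 3.302×10⁶ m²/s².
v = 1817 m/s.

v ≈ 1817 m/s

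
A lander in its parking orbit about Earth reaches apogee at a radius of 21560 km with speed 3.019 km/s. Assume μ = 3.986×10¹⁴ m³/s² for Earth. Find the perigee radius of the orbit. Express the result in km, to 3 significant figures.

perigee radius ≈ 7050 km

r_a = 2.156×10⁷ m.
Specific energy ε = v²/2 − μ/r = -1.393×10⁷ J/kg, so a = −μ/(2ε) = 1.431×10⁷ m.
The apsides satisfy r_p + r_a = 2a, so the perigee radius is 2a − r_a = 7.053×10⁶ m = 7052.9 km.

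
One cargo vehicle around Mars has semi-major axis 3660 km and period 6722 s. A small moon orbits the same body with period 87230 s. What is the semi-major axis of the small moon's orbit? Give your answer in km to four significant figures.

Kepler's third law: a³ ∝ T², so a₂ = a₁ (T₂/T₁)^(2/3).
T₂/T₁ = 12.98, (T₂/T₁)^(2/3) = 5.522.
a₂ = 3660 × 5.522 = 20210 km.

a₂ ≈ 20210 km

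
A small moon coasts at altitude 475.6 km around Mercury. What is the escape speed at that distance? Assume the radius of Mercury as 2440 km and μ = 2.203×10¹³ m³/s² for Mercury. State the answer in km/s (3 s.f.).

r = 2440 + 475.6 = 2915.6 km = 2.9156×10⁶ m.
Escape speed v_esc = √(2μ/r) = √(2 × 2.203×10¹³ / 2.916×10⁶) = √(1.511×10⁷) = 3887 m/s.
= 3.887 km/s.

v_esc ≈ 3.89 km/s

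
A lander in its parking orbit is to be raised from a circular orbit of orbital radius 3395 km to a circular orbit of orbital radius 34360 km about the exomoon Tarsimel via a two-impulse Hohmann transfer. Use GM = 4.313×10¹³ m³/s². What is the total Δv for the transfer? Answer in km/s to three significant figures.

Δv_total ≈ 1.89 km/s

r₁ = 3395 km = 3.395×10⁶ m.
r₂ = 34360 km = 3.436×10⁷ m.
Transfer ellipse a_t = (r₁ + r₂)/2 = 1.888×10⁷ m.
At r₁: circular v_c1 = √(μ/r₁) = 3564 m/s; transfer-periapsis v_p = √[μ(2/r₁ − 1/a_t)] = 4809 m/s.
Δv₁ = v_p − v_c1 = 1244 m/s.
At r₂: circular v_c2 = √(μ/r₂) = 1120 m/s; transfer-apoapsis v_a = √[μ(2/r₂ − 1/a_t)] = 475.1 m/s.
Δv₂ = v_c2 − v_a = 645.2 m/s.
Total Δv = Δv₁ + Δv₂ = 1890 m/s = 1.890 km/s.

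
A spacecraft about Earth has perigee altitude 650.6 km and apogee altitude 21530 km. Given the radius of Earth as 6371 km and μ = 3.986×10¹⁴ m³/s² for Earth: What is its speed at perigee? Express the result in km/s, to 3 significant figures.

v ≈ 9.52 km/s

r_p = 6371 + 650.6 = 7021.6 km = 7.0216×10⁶ m.
r_a = 6371 + 21530 = 27901 km = 2.7901×10⁷ m.
Semi-major axis a = (r_p + r_a)/2 = 17461 km = 1.746×10⁷ m.
Vis-viva: v² = μ(2/r − 1/a) = 3.986×10¹⁴ × (2.848×10⁻⁷ − 5.727×10⁻⁸) = 9.071×10⁷ m²/s².
v = 9524 m/s = 9.524 km/s.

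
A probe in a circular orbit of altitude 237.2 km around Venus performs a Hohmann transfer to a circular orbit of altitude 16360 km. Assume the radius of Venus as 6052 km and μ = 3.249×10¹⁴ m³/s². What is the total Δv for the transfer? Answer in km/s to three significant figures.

Δv_total ≈ 3.08 km/s

r₁ = 6052 + 237.2 = 6289.2 km = 6.2892×10⁶ m.
r₂ = 6052 + 16360 = 22412 km = 2.2412×10⁷ m.
Transfer ellipse a_t = (r₁ + r₂)/2 = 1.435×10⁷ m.
At r₁: circular v_c1 = √(μ/r₁) = 7187 m/s; transfer-periapsis v_p = √[μ(2/r₁ − 1/a_t)] = 8982 m/s.
Δv₁ = v_p − v_c1 = 1795 m/s.
At r₂: circular v_c2 = √(μ/r₂) = 3807 m/s; transfer-apoapsis v_a = √[μ(2/r₂ − 1/a_t)] = 2521 m/s.
Δv₂ = v_c2 − v_a = 1287 m/s.
Total Δv = Δv₁ + Δv₂ = 3082 m/s = 3.082 km/s.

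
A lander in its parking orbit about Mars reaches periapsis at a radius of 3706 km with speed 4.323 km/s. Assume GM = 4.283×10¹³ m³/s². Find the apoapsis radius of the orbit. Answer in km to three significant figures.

r_p = 3.706×10⁶ m.
Specific energy ε = v²/2 − μ/r = -2.213×10⁶ J/kg, so a = −μ/(2ε) = 9.678×10⁶ m.
The apsides satisfy r_p + r_a = 2a, so the apoapsis radius is 2a − r_p = 1.565×10⁷ m = 15650 km.

apoapsis radius ≈ 15600 km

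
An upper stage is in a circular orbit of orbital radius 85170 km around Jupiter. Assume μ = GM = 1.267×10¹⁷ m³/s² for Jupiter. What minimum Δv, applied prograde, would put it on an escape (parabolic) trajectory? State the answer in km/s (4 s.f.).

r = 85170 km = 8.517×10⁷ m.
Circular speed v_c = √(μ/r) = 38570 m/s.
Escape speed v_esc = √(2μ/r) = √2 × v_c = 54550 m/s.
Δv = v_esc − v_c = 15980 m/s = 15.98 km/s.

Δv ≈ 15.98 km/s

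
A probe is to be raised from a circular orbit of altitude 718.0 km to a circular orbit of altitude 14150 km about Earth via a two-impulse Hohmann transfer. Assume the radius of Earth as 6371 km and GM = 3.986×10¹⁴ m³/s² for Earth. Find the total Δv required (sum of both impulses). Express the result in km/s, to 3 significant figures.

r₁ = 6371 + 718.0 = 7089.0 km = 7.0890×10⁶ m.
r₂ = 6371 + 14150 = 20521 km = 2.0521×10⁷ m.
Transfer ellipse a_t = (r₁ + r₂)/2 = 1.380×10⁷ m.
At r₁: circular v_c1 = √(μ/r₁) = 7499 m/s; transfer-perigee v_p = √[μ(2/r₁ − 1/a_t)] = 9142 m/s.
Δv₁ = v_p − v_c1 = 1644 m/s.
At r₂: circular v_c2 = √(μ/r₂) = 4407 m/s; transfer-apogee v_a = √[μ(2/r₂ − 1/a_t)] = 3158 m/s.
Δv₂ = v_c2 − v_a = 1249 m/s.
Total Δv = Δv₁ + Δv₂ = 2893 m/s = 2.893 km/s.

Δv_total ≈ 2.89 km/s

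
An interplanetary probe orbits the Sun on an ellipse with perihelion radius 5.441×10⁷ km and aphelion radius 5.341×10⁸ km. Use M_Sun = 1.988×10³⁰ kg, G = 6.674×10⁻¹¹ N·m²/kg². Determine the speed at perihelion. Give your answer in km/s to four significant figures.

μ = GM = 6.674×10⁻¹¹ × 1.988×10³⁰ = 1.327×10²⁰ m³/s².
Semi-major axis a = (r_p + r_a)/2 = 2.9426×10⁸ km = 2.943×10¹¹ m.
Vis-viva: v² = μ(2/r − 1/a) = 1.327×10²⁰ × (3.676×10⁻¹¹ − 3.398×10⁻¹²) = 4.426×10⁹ m²/s².
v = 66530 m/s = 66.53 km/s.

v ≈ 66.53 km/s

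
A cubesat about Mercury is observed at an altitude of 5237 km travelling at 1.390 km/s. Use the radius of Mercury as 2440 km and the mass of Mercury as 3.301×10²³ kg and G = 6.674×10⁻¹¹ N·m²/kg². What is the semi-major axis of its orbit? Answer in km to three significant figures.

a ≈ 5790 km

μ = GM = 6.674×10⁻¹¹ × 3.301×10²³ = 2.203×10¹³ m³/s².
r = 2440 + 5237 = 7677.0 km = 7.677×10⁶ m.
Vis-viva rearranged: 1/a = 2/r − v²/μ = 2.605×10⁻⁷ − 8.770×10⁻⁸ = 1.728×10⁻⁷ m⁻¹.
a = 5.786×10⁶ m = 5786.4 km.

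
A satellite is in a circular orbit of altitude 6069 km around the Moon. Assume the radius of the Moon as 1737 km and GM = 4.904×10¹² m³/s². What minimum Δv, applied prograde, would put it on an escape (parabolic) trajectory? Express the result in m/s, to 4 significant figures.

Δv ≈ 328.3 m/s

r = 1737 + 6069 = 7806.0 km = 7.8060×10⁶ m.
Circular speed v_c = √(μ/r) = 792.6 m/s.
Escape speed v_esc = √(2μ/r) = √2 × v_c = 1121 m/s.
Δv = v_esc − v_c = 328.3 m/s.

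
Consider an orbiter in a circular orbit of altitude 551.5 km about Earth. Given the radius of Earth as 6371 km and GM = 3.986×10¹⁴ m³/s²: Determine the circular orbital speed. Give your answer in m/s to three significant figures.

r = 6371 + 551.5 = 6922.5 km = 6.9225×10⁶ m.
For a circular orbit v = √(μ/r) = √(3.986×10¹⁴ / 6.922×10⁶) = √(5.758×10⁷) = 7588 m/s.

v ≈ 7590 m/s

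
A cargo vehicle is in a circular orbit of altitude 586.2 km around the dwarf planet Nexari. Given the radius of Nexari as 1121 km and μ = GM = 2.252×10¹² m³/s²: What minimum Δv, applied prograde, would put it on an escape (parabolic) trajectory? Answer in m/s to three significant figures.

r = 1121 + 586.2 = 1707.2 km = 1.7072×10⁶ m.
Circular speed v_c = √(μ/r) = 1149 m/s.
Escape speed v_esc = √(2μ/r) = √2 × v_c = 1624 m/s.
Δv = v_esc − v_c = 475.7 m/s.

Δv ≈ 476 m/s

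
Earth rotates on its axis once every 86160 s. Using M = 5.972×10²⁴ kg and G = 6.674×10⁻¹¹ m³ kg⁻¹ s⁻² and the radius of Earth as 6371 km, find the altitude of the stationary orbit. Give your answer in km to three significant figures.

h_sync ≈ 35800 km

μ = GM = 6.674×10⁻¹¹ × 5.972×10²⁴ = 3.986×10¹⁴ m³/s².
A synchronous orbit has period T, so by Kepler's third law a = (μT²/4π²)^(1/3).
μT²/4π² = 3.986×10¹⁴ × (8.616×10⁴)² / 39.48 = 7.495×10²² m³.
a = 4.216×10⁷ m = 42162 km.
Altitude h = a − R = 42162 − 6371 = 35791 km.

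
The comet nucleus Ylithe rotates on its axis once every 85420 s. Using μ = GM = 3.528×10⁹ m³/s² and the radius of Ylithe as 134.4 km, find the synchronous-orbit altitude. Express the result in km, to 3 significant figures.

A synchronous orbit has period T, so by Kepler's third law a = (μT²/4π²)^(1/3).
μT²/4π² = 3.528×10⁹ × (8.542×10⁴)² / 39.48 = 6.521×10¹⁷ m³.
a = 8.672×10⁵ m = 867.15 km.
Altitude h = a − R = 867.15 − 134.4 = 732.75 km.

h_sync ≈ 733 km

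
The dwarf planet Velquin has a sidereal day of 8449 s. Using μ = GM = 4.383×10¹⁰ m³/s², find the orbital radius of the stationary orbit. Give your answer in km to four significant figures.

A synchronous orbit has period T, so by Kepler's third law a = (μT²/4π²)^(1/3).
μT²/4π² = 4.383×10¹⁰ × (8.449×10³)² / 39.48 = 7.925×10¹⁶ m³.
a = 4.295×10⁵ m = 429.54 km.

r_sync ≈ 429.5 km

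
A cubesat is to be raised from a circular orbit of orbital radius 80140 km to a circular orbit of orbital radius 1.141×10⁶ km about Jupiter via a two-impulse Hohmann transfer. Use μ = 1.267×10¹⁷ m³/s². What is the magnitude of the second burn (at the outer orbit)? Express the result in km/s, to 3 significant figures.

r₁ = 80140 km = 8.014×10⁷ m.
r₂ = 1.141×10⁶ km = 1.141×10⁹ m.
Transfer ellipse a_t = (r₁ + r₂)/2 = 6.106×10⁸ m.
At r₁: circular v_c1 = √(μ/r₁) = 39760 m/s; transfer-perijove v_p = √[μ(2/r₁ − 1/a_t)] = 54350 m/s.
At r₂: circular v_c2 = √(μ/r₂) = 10540 m/s; transfer-apojove v_a = √[μ(2/r₂ − 1/a_t)] = 3818 m/s.
Δv₂ = v_c2 − v_a = 6720 m/s.
= 6.720 km/s.

Δv ≈ 6.72 km/s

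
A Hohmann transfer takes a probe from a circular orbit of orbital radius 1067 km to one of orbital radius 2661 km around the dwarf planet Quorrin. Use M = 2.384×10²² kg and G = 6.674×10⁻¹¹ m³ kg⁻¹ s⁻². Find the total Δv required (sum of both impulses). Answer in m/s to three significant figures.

Δv_total ≈ 426 m/s

μ = GM = 6.674×10⁻¹¹ × 2.384×10²² = 1.591×10¹² m³/s².
r₁ = 1067 km = 1.067×10⁶ m.
r₂ = 2661 km = 2.661×10⁶ m.
Transfer ellipse a_t = (r₁ + r₂)/2 = 1.864×10⁶ m.
At r₁: circular v_c1 = √(μ/r₁) = 1221 m/s; transfer-periapsis v_p = √[μ(2/r₁ − 1/a_t)] = 1459 m/s.
Δv₁ = v_p − v_c1 = 237.9 m/s.
At r₂: circular v_c2 = √(μ/r₂) = 773.3 m/s; transfer-apoapsis v_a = √[μ(2/r₂ − 1/a_t)] = 585.0 m/s.
Δv₂ = v_c2 − v_a = 188.2 m/s.
Total Δv = Δv₁ + Δv₂ = 426.1 m/s.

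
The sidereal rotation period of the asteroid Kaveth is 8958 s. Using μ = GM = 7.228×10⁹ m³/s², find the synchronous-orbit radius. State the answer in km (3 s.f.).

A synchronous orbit has period T, so by Kepler's third law a = (μT²/4π²)^(1/3).
μT²/4π² = 7.228×10⁹ × (8.958×10³)² / 39.48 = 1.469×10¹⁶ m³.
a = 2.449×10⁵ m = 244.92 km.

r_sync ≈ 245 km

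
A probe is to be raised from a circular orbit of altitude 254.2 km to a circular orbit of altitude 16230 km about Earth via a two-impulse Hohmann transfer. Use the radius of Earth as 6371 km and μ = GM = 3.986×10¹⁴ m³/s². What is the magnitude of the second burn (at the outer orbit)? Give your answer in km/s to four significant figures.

Δv ≈ 1.372 km/s

r₁ = 6371 + 254.2 = 6625.2 km = 6.6252×10⁶ m.
r₂ = 6371 + 16230 = 22601 km = 2.2601×10⁷ m.
Transfer ellipse a_t = (r₁ + r₂)/2 = 1.461×10⁷ m.
At r₁: circular v_c1 = √(μ/r₁) = 7757 m/s; transfer-perigee v_p = √[μ(2/r₁ − 1/a_t)] = 9646 m/s.
At r₂: circular v_c2 = √(μ/r₂) = 4200 m/s; transfer-apogee v_a = √[μ(2/r₂ − 1/a_t)] = 2828 m/s.
Δv₂ = v_c2 − v_a = 1372 m/s.
= 1.372 km/s.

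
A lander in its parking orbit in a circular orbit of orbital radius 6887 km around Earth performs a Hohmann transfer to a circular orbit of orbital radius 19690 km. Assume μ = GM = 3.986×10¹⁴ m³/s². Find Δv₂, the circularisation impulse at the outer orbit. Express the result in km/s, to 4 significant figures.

r₁ = 6887 km = 6.887×10⁶ m.
r₂ = 19690 km = 1.969×10⁷ m.
Transfer ellipse a_t = (r₁ + r₂)/2 = 1.329×10⁷ m.
At r₁: circular v_c1 = √(μ/r₁) = 7608 m/s; transfer-perigee v_p = √[μ(2/r₁ − 1/a_t)] = 9261 m/s.
At r₂: circular v_c2 = √(μ/r₂) = 4499 m/s; transfer-apogee v_a = √[μ(2/r₂ − 1/a_t)] = 3239 m/s.
Δv₂ = v_c2 − v_a = 1260 m/s.
= 1.260 km/s.

Δv ≈ 1.260 km/s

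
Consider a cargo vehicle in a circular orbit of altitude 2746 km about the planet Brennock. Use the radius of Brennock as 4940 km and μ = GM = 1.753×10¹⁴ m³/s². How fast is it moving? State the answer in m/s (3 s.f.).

v ≈ 4780 m/s

r = 4940 + 2746 = 7686.0 km = 7.6860×10⁶ m.
For a circular orbit v = √(μ/r) = √(1.753×10¹⁴ / 7.686×10⁶) = √(2.281×10⁷) = 4776 m/s.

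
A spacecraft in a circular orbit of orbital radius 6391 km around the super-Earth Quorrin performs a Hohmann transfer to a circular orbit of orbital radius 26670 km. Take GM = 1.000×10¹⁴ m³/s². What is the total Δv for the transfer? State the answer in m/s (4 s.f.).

Δv_total ≈ 1801 m/s

r₁ = 6391 km = 6.391×10⁶ m.
r₂ = 26670 km = 2.667×10⁷ m.
Transfer ellipse a_t = (r₁ + r₂)/2 = 1.653×10⁷ m.
At r₁: circular v_c1 = √(μ/r₁) = 3956 m/s; transfer-periapsis v_p = √[μ(2/r₁ − 1/a_t)] = 5024 m/s.
Δv₁ = v_p − v_c1 = 1069 m/s.
At r₂: circular v_c2 = √(μ/r₂) = 1936 m/s; transfer-apoapsis v_a = √[μ(2/r₂ − 1/a_t)] = 1204 m/s.
Δv₂ = v_c2 − v_a = 732.4 m/s.
Total Δv = Δv₁ + Δv₂ = 1801 m/s.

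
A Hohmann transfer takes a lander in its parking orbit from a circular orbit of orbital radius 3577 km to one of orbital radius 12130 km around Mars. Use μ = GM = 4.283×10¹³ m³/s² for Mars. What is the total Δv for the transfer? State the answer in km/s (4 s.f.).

r₁ = 3577 km = 3.577×10⁶ m.
r₂ = 12130 km = 1.213×10⁷ m.
Transfer ellipse a_t = (r₁ + r₂)/2 = 7.854×10⁶ m.
At r₁: circular v_c1 = √(μ/r₁) = 3460 m/s; transfer-periapsis v_p = √[μ(2/r₁ − 1/a_t)] = 4300 m/s.
Δv₁ = v_p − v_c1 = 840.1 m/s.
At r₂: circular v_c2 = √(μ/r₂) = 1879 m/s; transfer-apoapsis v_a = √[μ(2/r₂ − 1/a_t)] = 1268 m/s.
Δv₂ = v_c2 − v_a = 610.9 m/s.
Total Δv = Δv₁ + Δv₂ = 1451 m/s = 1.451 km/s.

Δv_total ≈ 1.451 km/s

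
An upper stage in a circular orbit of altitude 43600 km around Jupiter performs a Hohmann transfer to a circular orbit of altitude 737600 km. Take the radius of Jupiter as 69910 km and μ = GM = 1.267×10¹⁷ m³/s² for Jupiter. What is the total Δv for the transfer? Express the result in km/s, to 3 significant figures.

r₁ = 69910 + 43600 = 113510 km = 1.1351×10⁸ m.
r₂ = 69910 + 737600 = 807510 km = 8.0751×10⁸ m.
Transfer ellipse a_t = (r₁ + r₂)/2 = 4.605×10⁸ m.
At r₁: circular v_c1 = √(μ/r₁) = 33410 m/s; transfer-perijove v_p = √[μ(2/r₁ − 1/a_t)] = 44240 m/s.
Δv₁ = v_p − v_c1 = 10830 m/s.
At r₂: circular v_c2 = √(μ/r₂) = 12530 m/s; transfer-apojove v_a = √[μ(2/r₂ − 1/a_t)] = 6219 m/s.
Δv₂ = v_c2 − v_a = 6307 m/s.
Total Δv = Δv₁ + Δv₂ = 17140 m/s = 17.14 km/s.

Δv_total ≈ 17.1 km/s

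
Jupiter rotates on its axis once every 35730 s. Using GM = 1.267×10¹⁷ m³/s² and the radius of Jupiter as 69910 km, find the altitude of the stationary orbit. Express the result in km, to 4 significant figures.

h_sync ≈ 90110 km

A synchronous orbit has period T, so by Kepler's third law a = (μT²/4π²)^(1/3).
μT²/4π² = 1.267×10¹⁷ × (3.573×10⁴)² / 39.48 = 4.097×10²⁴ m³.
a = 1.600×10⁸ m = 1.6002×10⁵ km.
Altitude h = a − R = 1.6002×10⁵ − 69910 = 90105 km.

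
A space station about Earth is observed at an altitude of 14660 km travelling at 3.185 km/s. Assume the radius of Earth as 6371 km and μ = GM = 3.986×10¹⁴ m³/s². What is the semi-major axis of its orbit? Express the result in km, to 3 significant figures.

a ≈ 14400 km

r = 6371 + 14660 = 21031 km = 2.103×10⁷ m.
Specific orbital energy ε = v²/2 − μ/r = (3185)²/2 − 3.986×10¹⁴/2.103×10⁷ = -1.388×10⁷ J/kg.
Since ε = −μ/(2a), a = −μ/(2ε) = 1.436×10⁷ m = 14358 km.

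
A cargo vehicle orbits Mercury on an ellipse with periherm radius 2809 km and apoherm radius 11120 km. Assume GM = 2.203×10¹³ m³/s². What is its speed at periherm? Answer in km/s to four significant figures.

Semi-major axis a = (r_p + r_a)/2 = 6964.5 km = 6.964×10⁶ m.
Vis-viva: v² = μ(2/r − 1/a) = 2.203×10¹³ × (7.120×10⁻⁷ − 1.436×10⁻⁷) = 1.252×10⁷ m²/s².
v = 3539 m/s = 3.539 km/s.

v ≈ 3.539 km/s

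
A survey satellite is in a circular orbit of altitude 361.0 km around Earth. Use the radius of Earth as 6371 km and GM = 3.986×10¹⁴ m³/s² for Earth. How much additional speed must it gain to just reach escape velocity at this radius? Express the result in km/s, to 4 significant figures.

Δv ≈ 3.187 km/s

r = 6371 + 361.0 = 6732.0 km = 6.7320×10⁶ m.
Circular speed v_c = √(μ/r) = 7695 m/s.
Escape speed v_esc = √(2μ/r) = √2 × v_c = 10880 m/s.
Δv = v_esc − v_c = 3187 m/s = 3.187 km/s.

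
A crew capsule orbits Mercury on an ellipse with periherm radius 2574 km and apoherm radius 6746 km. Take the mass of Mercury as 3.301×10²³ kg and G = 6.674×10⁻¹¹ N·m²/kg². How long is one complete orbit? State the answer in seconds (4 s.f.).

μ = GM = 6.674×10⁻¹¹ × 3.301×10²³ = 2.203×10¹³ m³/s².
Semi-major axis a = (r_p + r_a)/2 = (2574.0 + 6746.0)/2 = 4660.0 km = 4.660×10⁶ m.
By Kepler's third law T = 2π√(a³/μ) = 2π × 2.143×10³ = 1.347×10⁴ s.

T ≈ 13470 seconds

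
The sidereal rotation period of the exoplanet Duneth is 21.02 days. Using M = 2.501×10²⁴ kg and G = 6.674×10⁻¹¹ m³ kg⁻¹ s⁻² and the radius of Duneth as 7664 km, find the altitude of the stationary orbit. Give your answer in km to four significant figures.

h_sync ≈ 2.330×10⁵ km

μ = GM = 6.674×10⁻¹¹ × 2.501×10²⁴ = 1.669×10¹⁴ m³/s².
T = 21.02 days = 1.816×10⁶ s.
A synchronous orbit has period T, so by Kepler's third law a = (μT²/4π²)^(1/3).
μT²/4π² = 1.669×10¹⁴ × (1.816×10⁶)² / 39.48 = 1.395×10²⁵ m³.
a = 2.407×10⁸ m = 2.4070×10⁵ km.
Altitude h = a − R = 2.4070×10⁵ − 7664 = 2.3304×10⁵ km.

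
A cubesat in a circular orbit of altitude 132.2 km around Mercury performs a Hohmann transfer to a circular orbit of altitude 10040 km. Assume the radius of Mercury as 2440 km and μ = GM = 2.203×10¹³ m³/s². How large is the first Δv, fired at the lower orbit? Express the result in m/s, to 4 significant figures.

r₁ = 2440 + 132.2 = 2572.2 km = 2.5722×10⁶ m.
r₂ = 2440 + 10040 = 12480 km = 1.2480×10⁷ m.
Transfer ellipse a_t = (r₁ + r₂)/2 = 7.526×10⁶ m.
At r₁: circular v_c1 = √(μ/r₁) = 2927 m/s; transfer-periherm v_p = √[μ(2/r₁ − 1/a_t)] = 3769 m/s.
Δv₁ = v_p − v_c1 = 842.0 m/s.

Δv ≈ 842.0 m/s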